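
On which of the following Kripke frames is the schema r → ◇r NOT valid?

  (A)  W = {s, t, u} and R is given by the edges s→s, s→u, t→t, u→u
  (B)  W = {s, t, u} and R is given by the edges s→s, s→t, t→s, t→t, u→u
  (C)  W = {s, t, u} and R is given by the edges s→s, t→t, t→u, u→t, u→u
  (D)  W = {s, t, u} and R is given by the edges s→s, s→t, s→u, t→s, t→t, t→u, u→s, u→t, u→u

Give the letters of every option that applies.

none

The schema r → ◇r is the dual of axiom T; it is valid on a frame iff R is reflexive.
(A) R is reflexive (each world relates to itself), so the schema is valid here.
(B) R is reflexive (each world relates to itself), so the schema is valid here.
(C) R is reflexive (each world relates to itself), so the schema is valid here.
(D) R is reflexive (each world relates to itself), so the schema is valid here.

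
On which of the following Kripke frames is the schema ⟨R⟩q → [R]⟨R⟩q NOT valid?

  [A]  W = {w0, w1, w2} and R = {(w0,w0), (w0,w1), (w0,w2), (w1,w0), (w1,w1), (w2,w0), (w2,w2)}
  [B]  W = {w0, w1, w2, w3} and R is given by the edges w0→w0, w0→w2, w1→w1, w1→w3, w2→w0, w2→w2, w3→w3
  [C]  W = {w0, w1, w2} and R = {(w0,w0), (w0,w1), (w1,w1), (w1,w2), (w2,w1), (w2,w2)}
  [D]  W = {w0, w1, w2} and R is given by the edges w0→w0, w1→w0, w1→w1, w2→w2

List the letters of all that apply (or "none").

A, B, C, D

The schema ⟨R⟩q → [R]⟨R⟩q is axiom 5; it is valid on a frame iff R is euclidean.
(A) R is not euclidean (w0 R w1 and w0 R w2 but not w1 R w2), so the schema fails here.
(B) R is not euclidean (w1 R w3 and w1 R w1 but not w3 R w1), so the schema fails here.
(C) R is not euclidean (w0 R w1 and w0 R w0 but not w1 R w0), so the schema fails here.
(D) R is not euclidean (w1 R w0 and w1 R w1 but not w0 R w1), so the schema fails here.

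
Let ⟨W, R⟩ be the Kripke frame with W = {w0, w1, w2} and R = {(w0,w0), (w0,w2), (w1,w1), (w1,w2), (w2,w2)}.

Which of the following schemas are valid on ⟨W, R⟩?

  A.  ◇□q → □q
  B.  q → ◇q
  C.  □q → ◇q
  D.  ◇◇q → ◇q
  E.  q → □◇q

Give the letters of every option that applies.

R is reflexive: each world relates to itself.
R is not symmetric: w0 R w2 but not w2 R w0.
R is transitive: R is closed under composition.
R is not euclidean: w0 R w2 and w0 R w0 but not w2 R w0.
R is serial: every world has an R-successor.
(A) ◇□q → □q is the dual of axiom 5; it is valid on a frame exactly when R is euclidean. R is not euclidean, so not valid.
(B) the dual of axiom T: valid iff R is reflexive. R is reflexive — valid.
(C) □q → ◇q is axiom D; it is valid on a frame exactly when R is serial. R is serial, so valid.
(D) ◇◇q → ◇q (the dual of axiom 4) characterises the transitive frames. R is transitive — valid.
(E) q → □◇q is axiom B, which corresponds to symmetry. R is not symmetric — not valid.

B, C, D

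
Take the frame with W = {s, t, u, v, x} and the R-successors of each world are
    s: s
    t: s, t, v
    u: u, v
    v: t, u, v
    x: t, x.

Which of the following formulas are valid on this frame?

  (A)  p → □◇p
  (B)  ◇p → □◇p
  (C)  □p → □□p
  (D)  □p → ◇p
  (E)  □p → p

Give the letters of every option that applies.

D, E

R is reflexive: each world relates to itself.
R is not symmetric: t R s but not s R t.
R is not transitive: t R v and v R u but not t R u.
R is not euclidean: t R s and t R t but not s R t.
R is serial: every world has an R-successor.
(A) p → □◇p is axiom B; it is valid on a frame exactly when R is symmetric. R is not symmetric, so not valid.
(B) ◇p → □◇p (axiom 5) characterises the euclidean frames. R is not euclidean — not valid.
(C) axiom 4: valid iff R is transitive. R is not transitive — not valid.
(D) □p → ◇p (axiom D) characterises the serial frames. R is serial — valid.
(E) □p → p (axiom T) characterises the reflexive frames. R is reflexive — valid.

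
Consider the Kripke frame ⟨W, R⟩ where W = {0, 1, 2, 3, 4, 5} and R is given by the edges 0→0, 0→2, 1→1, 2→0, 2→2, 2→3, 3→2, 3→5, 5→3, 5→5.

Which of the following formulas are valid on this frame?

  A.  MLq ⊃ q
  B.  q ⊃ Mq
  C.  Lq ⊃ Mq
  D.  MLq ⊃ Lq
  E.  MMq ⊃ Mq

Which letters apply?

R is not reflexive: not 3 R 3.
R is symmetric: every R-edge is matched by its reverse.
R is not transitive: 0 R 2 and 2 R 3 but not 0 R 3.
R is not euclidean: 2 R 0 and 2 R 3 but not 0 R 3.
R is not serial: 4 has no R-successor.
(A) MLq ⊃ q (the dual of axiom B) characterises the symmetric frames. R is symmetric — valid.
(B) q ⊃ Mq (the dual of axiom T) characterises the reflexive frames. R is not reflexive — not valid.
(C) Lq ⊃ Mq (axiom D) characterises the serial frames. R is not serial — not valid.
(D) the dual of axiom 5: valid iff R is euclidean. R is not euclidean — not valid.
(E) MMq ⊃ Mq (the dual of axiom 4) characterises the transitive frames. R is not transitive — not valid.

A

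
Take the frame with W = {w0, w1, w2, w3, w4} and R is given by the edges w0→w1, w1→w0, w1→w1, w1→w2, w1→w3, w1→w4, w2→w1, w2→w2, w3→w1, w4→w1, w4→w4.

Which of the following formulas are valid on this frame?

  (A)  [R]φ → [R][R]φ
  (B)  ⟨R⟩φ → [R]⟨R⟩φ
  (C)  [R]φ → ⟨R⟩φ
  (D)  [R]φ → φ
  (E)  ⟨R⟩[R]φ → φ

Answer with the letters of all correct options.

C, E

R is not reflexive: not w0 R w0.
R is symmetric: every R-edge is matched by its reverse.
R is not transitive: w0 R w1 and w1 R w0 but not w0 R w0.
R is not euclidean: w1 R w0 and w1 R w2 but not w0 R w2.
R is serial: every world has an R-successor.
(A) [R]φ → [R][R]φ is axiom 4; it is valid on a frame exactly when R is transitive. R is not transitive, so not valid.
(B) ⟨R⟩φ → [R]⟨R⟩φ is axiom 5; it is valid on a frame exactly when R is euclidean. R is not euclidean, so not valid.
(C) axiom D: valid iff R is serial. R is serial — valid.
(D) [R]φ → φ is axiom T, which corresponds to reflexivity. R is not reflexive — not valid.
(E) ⟨R⟩[R]φ → φ is the dual of axiom B; it is valid on a frame exactly when R is symmetric. R is symmetric, so valid.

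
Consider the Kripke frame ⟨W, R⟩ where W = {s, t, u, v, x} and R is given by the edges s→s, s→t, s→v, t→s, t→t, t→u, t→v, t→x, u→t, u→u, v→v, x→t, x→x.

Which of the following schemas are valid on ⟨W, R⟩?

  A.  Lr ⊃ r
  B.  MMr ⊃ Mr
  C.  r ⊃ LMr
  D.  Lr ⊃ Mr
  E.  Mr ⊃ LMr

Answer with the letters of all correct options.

A, D

R is reflexive: each world relates to itself.
R is not symmetric: s R v but not v R s.
R is not transitive: s R t and t R u but not s R u.
R is not euclidean: s R v and s R s but not v R s.
R is serial: every world has an R-successor.
(A) Lr ⊃ r is axiom T; it is valid on a frame exactly when R is reflexive. R is reflexive, so valid.
(B) MMr ⊃ Mr is the dual of axiom 4, which corresponds to transitivity. R is not transitive — not valid.
(C) axiom B: valid iff R is symmetric. R is not symmetric — not valid.
(D) Lr ⊃ Mr (axiom D) characterises the serial frames. R is serial — valid.
(E) axiom 5: valid iff R is euclidean. R is not euclidean — not valid.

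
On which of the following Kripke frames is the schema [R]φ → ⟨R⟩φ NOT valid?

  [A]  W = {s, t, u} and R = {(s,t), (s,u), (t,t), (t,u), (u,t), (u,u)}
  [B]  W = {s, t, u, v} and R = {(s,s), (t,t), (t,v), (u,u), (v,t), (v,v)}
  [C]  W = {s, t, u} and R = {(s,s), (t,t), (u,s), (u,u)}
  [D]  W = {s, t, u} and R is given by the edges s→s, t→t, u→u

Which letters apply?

none

The schema [R]φ → ⟨R⟩φ is axiom D; it is valid on a frame iff R is serial.
(A) R is serial (every world has an R-successor), so the schema is valid here.
(B) R is serial (every world has an R-successor), so the schema is valid here.
(C) R is serial (every world has an R-successor), so the schema is valid here.
(D) R is serial (every world has an R-successor), so the schema is valid here.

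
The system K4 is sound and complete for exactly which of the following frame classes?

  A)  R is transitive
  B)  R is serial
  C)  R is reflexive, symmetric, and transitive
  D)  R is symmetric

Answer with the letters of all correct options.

A

(A) K4 is sound and complete for exactly this class.
(B) this class determines D, not K4.
(C) this class determines S5, not K4.
(D) this class determines KB, not K4.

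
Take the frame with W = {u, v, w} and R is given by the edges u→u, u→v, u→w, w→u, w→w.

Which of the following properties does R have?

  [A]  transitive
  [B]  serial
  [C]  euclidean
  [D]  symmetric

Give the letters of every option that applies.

(A) not transitive: w R u and u R v but not w R v.
(B) not serial: v has no R-successor.
(C) not euclidean: u R v and u R u but not v R u.
(D) not symmetric: u R v but not v R u.

none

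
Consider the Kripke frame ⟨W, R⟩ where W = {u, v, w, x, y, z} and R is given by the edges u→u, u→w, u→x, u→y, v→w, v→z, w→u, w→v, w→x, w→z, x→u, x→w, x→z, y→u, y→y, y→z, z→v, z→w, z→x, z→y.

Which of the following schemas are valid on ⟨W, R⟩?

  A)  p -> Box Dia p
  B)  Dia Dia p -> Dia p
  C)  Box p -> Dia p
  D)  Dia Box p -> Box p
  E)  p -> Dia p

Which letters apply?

R is not reflexive: not v R v.
R is symmetric: every R-edge is matched by its reverse.
R is not transitive: u R w and w R v but not u R v.
R is not euclidean: u R w and u R y but not w R y.
R is serial: every world has an R-successor.
(A) p -> Box Dia p is axiom B; it is valid on a frame exactly when R is symmetric. R is symmetric, so valid.
(B) Dia Dia p -> Dia p is the dual of axiom 4, which corresponds to transitivity. R is not transitive — not valid.
(C) Box p -> Dia p (axiom D) characterises the serial frames. R is serial — valid.
(D) Dia Box p -> Box p is the dual of axiom 5, which corresponds to the euclidean property. R is not euclidean — not valid.
(E) p -> Dia p is the dual of axiom T; it is valid on a frame exactly when R is reflexive. R is not reflexive, so not valid.

A, C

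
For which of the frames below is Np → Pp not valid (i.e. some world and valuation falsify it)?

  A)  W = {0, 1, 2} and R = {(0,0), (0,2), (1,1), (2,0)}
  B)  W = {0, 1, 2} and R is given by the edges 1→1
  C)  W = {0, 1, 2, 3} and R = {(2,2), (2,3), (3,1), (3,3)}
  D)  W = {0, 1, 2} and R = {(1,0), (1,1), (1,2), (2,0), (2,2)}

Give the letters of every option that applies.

The schema Np → Pp is axiom D; it is valid on a frame iff R is serial.
(A) R is serial (every world has an R-successor), so the schema is valid here.
(B) R is not serial (0 has no R-successor), so the schema fails here.
(C) R is not serial (0 has no R-successor), so the schema fails here.
(D) R is not serial (0 has no R-successor), so the schema fails here.

B, C, D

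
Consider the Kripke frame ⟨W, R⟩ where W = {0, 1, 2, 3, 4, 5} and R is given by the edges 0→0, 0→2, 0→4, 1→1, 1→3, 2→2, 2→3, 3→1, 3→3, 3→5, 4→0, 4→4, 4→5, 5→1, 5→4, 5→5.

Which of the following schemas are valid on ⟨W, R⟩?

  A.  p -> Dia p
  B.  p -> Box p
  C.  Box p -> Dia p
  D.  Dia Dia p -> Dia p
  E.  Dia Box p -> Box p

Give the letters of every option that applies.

R is reflexive: each world relates to itself.
R is not transitive: 0 R 2 and 2 R 3 but not 0 R 3.
R is not euclidean: 0 R 2 and 0 R 0 but not 2 R 0.
R is serial: every world has an R-successor.
R is not a subset of the identity: 0 R 2 with 0 ≠ 2.
(A) p -> Dia p (the dual of axiom T) characterises the reflexive frames. R is reflexive — valid.
(B) p -> Box p (equivalent to ◇p→p) corresponds to R being a subset of the identity. Here R ⊄ identity, so not valid.
(C) Box p -> Dia p is axiom D; it is valid on a frame exactly when R is serial. R is serial, so valid.
(D) Dia Dia p -> Dia p (the dual of axiom 4) characterises the transitive frames. R is not transitive — not valid.
(E) the dual of axiom 5: valid iff R is euclidean. R is not euclidean — not valid.

A, C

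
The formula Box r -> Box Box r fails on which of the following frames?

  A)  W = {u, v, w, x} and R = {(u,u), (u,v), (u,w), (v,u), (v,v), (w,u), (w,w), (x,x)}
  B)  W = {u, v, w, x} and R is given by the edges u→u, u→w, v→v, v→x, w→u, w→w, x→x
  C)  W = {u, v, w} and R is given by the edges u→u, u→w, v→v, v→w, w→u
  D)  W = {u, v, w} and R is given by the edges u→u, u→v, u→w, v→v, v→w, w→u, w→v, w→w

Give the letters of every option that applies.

A, C, D

The schema Box r -> Box Box r is axiom 4; it is valid on a frame iff R is transitive.
(A) R is not transitive (v R u and u R w but not v R w), so the schema fails here.
(B) R is transitive (R is closed under composition), so the schema is valid here.
(C) R is not transitive (v R w and w R u but not v R u), so the schema fails here.
(D) R is not transitive (v R w and w R u but not v R u), so the schema fails here.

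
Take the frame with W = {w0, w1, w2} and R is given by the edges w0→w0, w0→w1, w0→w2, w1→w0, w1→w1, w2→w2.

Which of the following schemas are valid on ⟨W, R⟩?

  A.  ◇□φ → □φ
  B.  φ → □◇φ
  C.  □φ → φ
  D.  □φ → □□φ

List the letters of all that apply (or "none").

R is reflexive: each world relates to itself.
R is not symmetric: w0 R w2 but not w2 R w0.
R is not transitive: w1 R w0 and w0 R w2 but not w1 R w2.
R is not euclidean: w0 R w1 and w0 R w2 but not w1 R w2.
(A) ◇□φ → □φ is the dual of axiom 5; it is valid on a frame exactly when R is euclidean. R is not euclidean, so not valid.
(B) axiom B: valid iff R is symmetric. R is not symmetric — not valid.
(C) □φ → φ is axiom T; it is valid on a frame exactly when R is reflexive. R is reflexive, so valid.
(D) axiom 4: valid iff R is transitive. R is not transitive — not valid.

C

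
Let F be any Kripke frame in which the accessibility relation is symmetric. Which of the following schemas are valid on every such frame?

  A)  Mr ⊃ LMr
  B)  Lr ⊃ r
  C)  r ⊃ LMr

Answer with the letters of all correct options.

C

(A) Mr ⊃ LMr is axiom 5, which corresponds to the euclidean property. Such an R need not be euclidean — not valid.
(B) Lr ⊃ r is axiom T, which corresponds to reflexivity. Such an R need not be reflexive — not valid.
(C) axiom B: valid iff R is symmetric. Every such R is symmetric — valid.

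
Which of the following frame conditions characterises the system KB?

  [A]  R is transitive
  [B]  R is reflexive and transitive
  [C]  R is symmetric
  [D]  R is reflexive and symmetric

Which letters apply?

(A) this class determines K4, not KB.
(B) this class determines S4, not KB.
(C) KB is sound and complete for exactly this class.
(D) this class determines B (= KTB), not KB.

C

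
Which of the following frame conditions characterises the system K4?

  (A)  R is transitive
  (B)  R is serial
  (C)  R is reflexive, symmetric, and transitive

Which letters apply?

A

(A) K4 is sound and complete for exactly this class.
(B) this class determines D, not K4.
(C) this class determines S5, not K4.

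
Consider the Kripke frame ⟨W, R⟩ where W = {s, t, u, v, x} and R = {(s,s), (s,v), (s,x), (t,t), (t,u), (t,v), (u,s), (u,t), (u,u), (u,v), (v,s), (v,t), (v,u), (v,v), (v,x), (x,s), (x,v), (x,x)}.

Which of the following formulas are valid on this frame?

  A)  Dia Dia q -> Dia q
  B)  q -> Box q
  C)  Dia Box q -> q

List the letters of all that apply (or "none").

none

R is not symmetric: u R s but not s R u.
R is not transitive: s R v and v R t but not s R t.
R is not a subset of the identity: s R v with s ≠ v.
(A) Dia Dia q -> Dia q is the dual of axiom 4; it is valid on a frame exactly when R is transitive. R is not transitive, so not valid.
(B) q -> Box q is equivalent to ◇p→p; it holds exactly when R ⊆ identity. Here R ⊄ identity — not valid.
(C) Dia Box q -> q (the dual of axiom B) characterises the symmetric frames. R is not symmetric — not valid.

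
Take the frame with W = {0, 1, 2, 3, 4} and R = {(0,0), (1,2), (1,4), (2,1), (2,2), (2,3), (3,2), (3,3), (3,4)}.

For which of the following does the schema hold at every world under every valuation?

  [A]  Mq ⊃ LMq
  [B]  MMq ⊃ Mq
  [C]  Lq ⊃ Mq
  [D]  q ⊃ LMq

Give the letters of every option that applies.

R is not symmetric: 1 R 4 but not 4 R 1.
R is not transitive: 1 R 2 and 2 R 1 but not 1 R 1.
R is not euclidean: 1 R 2 and 1 R 4 but not 2 R 4.
R is not serial: 4 has no R-successor.
(A) Mq ⊃ LMq (axiom 5) characterises the euclidean frames. R is not euclidean — not valid.
(B) MMq ⊃ Mq (the dual of axiom 4) characterises the transitive frames. R is not transitive — not valid.
(C) axiom D: valid iff R is serial. R is not serial — not valid.
(D) axiom B: valid iff R is symmetric. R is not symmetric — not valid.

none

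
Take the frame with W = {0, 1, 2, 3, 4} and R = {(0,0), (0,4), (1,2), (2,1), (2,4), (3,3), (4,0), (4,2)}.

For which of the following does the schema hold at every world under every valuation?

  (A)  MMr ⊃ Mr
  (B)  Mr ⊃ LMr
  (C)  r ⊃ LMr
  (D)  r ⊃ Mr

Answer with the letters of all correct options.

R is not reflexive: not 1 R 1.
R is symmetric: every R-edge is matched by its reverse.
R is not transitive: 0 R 4 and 4 R 2 but not 0 R 2.
R is not euclidean: 2 R 1 and 2 R 4 but not 1 R 4.
(A) MMr ⊃ Mr is the dual of axiom 4, which corresponds to transitivity. R is not transitive — not valid.
(B) Mr ⊃ LMr is axiom 5, which corresponds to the euclidean property. R is not euclidean — not valid.
(C) r ⊃ LMr is axiom B, which corresponds to symmetry. R is symmetric — valid.
(D) r ⊃ Mr is the dual of axiom T, which corresponds to reflexivity. R is not reflexive — not valid.

C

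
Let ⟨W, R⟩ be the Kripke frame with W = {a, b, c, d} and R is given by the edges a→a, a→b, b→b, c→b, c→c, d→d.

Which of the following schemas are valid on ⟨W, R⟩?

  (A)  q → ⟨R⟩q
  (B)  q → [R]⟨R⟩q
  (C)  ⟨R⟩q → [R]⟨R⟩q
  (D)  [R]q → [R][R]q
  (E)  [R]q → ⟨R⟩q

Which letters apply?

A, D, E

R is reflexive: each world relates to itself.
R is not symmetric: a R b but not b R a.
R is transitive: R is closed under composition.
R is not euclidean: a R b and a R a but not b R a.
R is serial: every world has an R-successor.
(A) q → ⟨R⟩q (the dual of axiom T) characterises the reflexive frames. R is reflexive — valid.
(B) q → [R]⟨R⟩q is axiom B; it is valid on a frame exactly when R is symmetric. R is not symmetric, so not valid.
(C) ⟨R⟩q → [R]⟨R⟩q is axiom 5, which corresponds to the euclidean property. R is not euclidean — not valid.
(D) axiom 4: valid iff R is transitive. R is transitive — valid.
(E) [R]q → ⟨R⟩q (axiom D) characterises the serial frames. R is serial — valid.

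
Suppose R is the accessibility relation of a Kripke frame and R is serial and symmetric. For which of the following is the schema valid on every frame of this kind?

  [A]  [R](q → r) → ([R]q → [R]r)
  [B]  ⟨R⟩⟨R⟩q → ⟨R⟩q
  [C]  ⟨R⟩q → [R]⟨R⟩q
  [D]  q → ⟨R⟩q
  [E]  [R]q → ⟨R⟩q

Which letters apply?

(A) this is just K, valid on every normal frame.
(B) the dual of axiom 4: valid iff R is transitive. Such an R need not be transitive — not valid.
(C) ⟨R⟩q → [R]⟨R⟩q is axiom 5, which corresponds to the euclidean property. Such an R need not be euclidean — not valid.
(D) q → ⟨R⟩q is the dual of axiom T, which corresponds to reflexivity. Such an R need not be reflexive — not valid.
(E) axiom D: valid iff R is serial. Every such R is serial — valid.

A, E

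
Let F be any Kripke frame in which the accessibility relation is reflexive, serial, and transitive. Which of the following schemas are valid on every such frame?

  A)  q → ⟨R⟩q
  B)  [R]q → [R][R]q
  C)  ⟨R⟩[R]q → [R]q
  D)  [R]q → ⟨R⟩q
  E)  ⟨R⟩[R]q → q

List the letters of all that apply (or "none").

A, B, D

(A) q → ⟨R⟩q is the dual of axiom T, which corresponds to reflexivity. Every such R is reflexive — valid.
(B) [R]q → [R][R]q is axiom 4; it is valid on a frame exactly when R is transitive. Every such R is transitive, so valid.
(C) the dual of axiom 5: valid iff R is euclidean. Such an R need not be euclidean — not valid.
(D) axiom D: valid iff R is serial. Every such R is serial — valid.
(E) the dual of axiom B: valid iff R is symmetric. Such an R need not be symmetric — not valid.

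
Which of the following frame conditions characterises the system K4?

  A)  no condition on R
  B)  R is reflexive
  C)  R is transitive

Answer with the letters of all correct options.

(A) this class determines K, not K4.
(B) this class determines T (= KT), not K4.
(C) K4 is sound and complete for exactly this class.

C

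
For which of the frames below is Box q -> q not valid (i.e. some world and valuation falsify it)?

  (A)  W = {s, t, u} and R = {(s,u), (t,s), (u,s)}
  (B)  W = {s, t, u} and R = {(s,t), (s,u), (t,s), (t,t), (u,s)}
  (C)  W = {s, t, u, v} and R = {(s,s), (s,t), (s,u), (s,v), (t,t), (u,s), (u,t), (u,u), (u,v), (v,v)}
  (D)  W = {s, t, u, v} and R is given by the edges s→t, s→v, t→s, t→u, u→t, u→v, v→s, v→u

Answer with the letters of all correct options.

The schema Box q -> q is axiom T; it is valid on a frame iff R is reflexive.
(A) R is not reflexive (not s R s), so the schema fails here.
(B) R is not reflexive (not s R s), so the schema fails here.
(C) R is reflexive (each world relates to itself), so the schema is valid here.
(D) R is not reflexive (not s R s), so the schema fails here.

A, B, D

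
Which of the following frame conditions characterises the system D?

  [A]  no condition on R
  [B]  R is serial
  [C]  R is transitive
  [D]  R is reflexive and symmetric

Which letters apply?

B

(A) this class determines K, not D.
(B) D is sound and complete for exactly this class.
(C) this class determines K4, not D.
(D) this class determines B (= KTB), not D.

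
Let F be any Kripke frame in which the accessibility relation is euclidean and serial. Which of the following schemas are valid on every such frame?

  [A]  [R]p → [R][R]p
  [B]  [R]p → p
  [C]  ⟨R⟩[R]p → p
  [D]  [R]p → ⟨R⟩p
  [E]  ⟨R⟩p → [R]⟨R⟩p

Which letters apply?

(A) axiom 4: valid iff R is transitive. Such an R need not be transitive — not valid.
(B) [R]p → p (axiom T) characterises the reflexive frames. Such an R need not be reflexive — not valid.
(C) ⟨R⟩[R]p → p (the dual of axiom B) characterises the symmetric frames. Such an R need not be symmetric — not valid.
(D) [R]p → ⟨R⟩p is axiom D; it is valid on a frame exactly when R is serial. Every such R is serial, so valid.
(E) ⟨R⟩p → [R]⟨R⟩p (axiom 5) characterises the euclidean frames. Every such R is euclidean — valid.

D, E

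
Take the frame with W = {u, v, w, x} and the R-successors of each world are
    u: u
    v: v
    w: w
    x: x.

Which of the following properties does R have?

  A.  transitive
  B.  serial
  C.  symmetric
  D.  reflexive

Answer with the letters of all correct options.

(A) transitive: R is closed under composition.
(B) serial: every world has an R-successor.
(C) symmetric: every R-edge is matched by its reverse.
(D) reflexive: each world relates to itself.

A, B, C, D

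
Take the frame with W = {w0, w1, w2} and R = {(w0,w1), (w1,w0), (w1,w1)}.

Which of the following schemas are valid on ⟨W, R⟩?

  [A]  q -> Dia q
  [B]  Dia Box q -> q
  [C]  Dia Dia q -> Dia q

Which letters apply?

R is not reflexive: not w0 R w0.
R is symmetric: every R-edge is matched by its reverse.
R is not transitive: w0 R w1 and w1 R w0 but not w0 R w0.
(A) q -> Dia q is the dual of axiom T; it is valid on a frame exactly when R is reflexive. R is not reflexive, so not valid.
(B) Dia Box q -> q is the dual of axiom B; it is valid on a frame exactly when R is symmetric. R is symmetric, so valid.
(C) Dia Dia q -> Dia q is the dual of axiom 4; it is valid on a frame exactly when R is transitive. R is not transitive, so not valid.

B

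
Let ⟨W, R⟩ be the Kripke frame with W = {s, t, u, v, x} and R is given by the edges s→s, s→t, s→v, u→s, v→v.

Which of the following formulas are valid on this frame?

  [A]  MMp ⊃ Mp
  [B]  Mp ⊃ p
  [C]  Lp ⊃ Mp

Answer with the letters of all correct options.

R is not transitive: u R s and s R t but not u R t.
R is not serial: t has no R-successor.
R is not a subset of the identity: s R t with s ≠ t.
(A) MMp ⊃ Mp (the dual of axiom 4) characterises the transitive frames. R is not transitive — not valid.
(B) Mp ⊃ p is valid only on frames where every R-edge is a self-loop. Here R ⊄ identity — not valid.
(C) Lp ⊃ Mp is axiom D; it is valid on a frame exactly when R is serial. R is not serial, so not valid.

none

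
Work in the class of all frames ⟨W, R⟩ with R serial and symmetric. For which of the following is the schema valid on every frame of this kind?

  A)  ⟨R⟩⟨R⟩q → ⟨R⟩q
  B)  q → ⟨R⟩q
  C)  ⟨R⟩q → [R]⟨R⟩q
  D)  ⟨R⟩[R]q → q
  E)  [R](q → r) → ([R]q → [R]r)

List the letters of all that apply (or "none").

D, E

(A) ⟨R⟩⟨R⟩q → ⟨R⟩q (the dual of axiom 4) characterises the transitive frames. Such an R need not be transitive — not valid.
(B) q → ⟨R⟩q is the dual of axiom T; it is valid on a frame exactly when R is reflexive. Such an R need not be reflexive, so not valid.
(C) axiom 5: valid iff R is euclidean. Such an R need not be euclidean — not valid.
(D) ⟨R⟩[R]q → q (the dual of axiom B) characterises the symmetric frames. Every such R is symmetric — valid.
(E) [R](q → r) → ([R]q → [R]r) is axiom K, valid on every Kripke frame — valid.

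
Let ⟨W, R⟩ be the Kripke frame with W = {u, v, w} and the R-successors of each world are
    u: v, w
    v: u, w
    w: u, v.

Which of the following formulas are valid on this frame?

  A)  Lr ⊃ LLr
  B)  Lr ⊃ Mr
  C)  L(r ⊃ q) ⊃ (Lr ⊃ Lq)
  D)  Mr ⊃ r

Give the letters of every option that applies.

R is not transitive: u R v and v R u but not u R u.
R is serial: every world has an R-successor.
R is not a subset of the identity: u R v with u ≠ v.
(A) axiom 4: valid iff R is transitive. R is not transitive — not valid.
(B) Lr ⊃ Mr is axiom D, which corresponds to seriality. R is serial — valid.
(C) this is just K, valid on every normal frame.
(D) Mr ⊃ r (the converse of T) corresponds to R being a subset of the identity. Here R ⊄ identity, so not valid.

B, C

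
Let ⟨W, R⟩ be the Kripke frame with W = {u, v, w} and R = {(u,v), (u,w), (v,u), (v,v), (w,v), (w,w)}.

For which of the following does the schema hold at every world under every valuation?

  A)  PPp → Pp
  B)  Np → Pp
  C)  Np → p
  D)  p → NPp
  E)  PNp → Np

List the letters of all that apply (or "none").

R is not reflexive: not u R u.
R is not symmetric: u R w but not w R u.
R is not transitive: u R v and v R u but not u R u.
R is not euclidean: u R v and u R w but not v R w.
R is serial: every world has an R-successor.
(A) the dual of axiom 4: valid iff R is transitive. R is not transitive — not valid.
(B) Np → Pp (axiom D) characterises the serial frames. R is serial — valid.
(C) axiom T: valid iff R is reflexive. R is not reflexive — not valid.
(D) p → NPp (axiom B) characterises the symmetric frames. R is not symmetric — not valid.
(E) PNp → Np is the dual of axiom 5, which corresponds to the euclidean property. R is not euclidean — not valid.

B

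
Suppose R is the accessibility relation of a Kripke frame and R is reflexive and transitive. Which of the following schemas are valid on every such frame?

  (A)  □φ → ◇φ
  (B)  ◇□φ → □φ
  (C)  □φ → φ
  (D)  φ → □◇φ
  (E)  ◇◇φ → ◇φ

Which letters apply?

Reflexive relations are serial.
(A) □φ → ◇φ is axiom D; it is valid on a frame exactly when R is serial. Every such R is serial, so valid.
(B) the dual of axiom 5: valid iff R is euclidean. Such an R need not be euclidean — not valid.
(C) □φ → φ (axiom T) characterises the reflexive frames. Every such R is reflexive — valid.
(D) φ → □◇φ is axiom B; it is valid on a frame exactly when R is symmetric. Such an R need not be symmetric, so not valid.
(E) ◇◇φ → ◇φ is the dual of axiom 4; it is valid on a frame exactly when R is transitive. Every such R is transitive, so valid.

A, C, E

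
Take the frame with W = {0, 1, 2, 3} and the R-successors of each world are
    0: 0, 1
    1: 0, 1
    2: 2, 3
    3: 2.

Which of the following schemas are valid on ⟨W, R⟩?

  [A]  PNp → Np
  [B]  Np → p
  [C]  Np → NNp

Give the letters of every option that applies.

none

R is not reflexive: not 3 R 3.
R is not transitive: 3 R 2 and 2 R 3 but not 3 R 3.
R is not euclidean: 2 R 3 and 2 R 3 but not 3 R 3.
(A) PNp → Np (the dual of axiom 5) characterises the euclidean frames. R is not euclidean — not valid.
(B) Np → p is axiom T, which corresponds to reflexivity. R is not reflexive — not valid.
(C) Np → NNp is axiom 4, which corresponds to transitivity. R is not transitive — not valid.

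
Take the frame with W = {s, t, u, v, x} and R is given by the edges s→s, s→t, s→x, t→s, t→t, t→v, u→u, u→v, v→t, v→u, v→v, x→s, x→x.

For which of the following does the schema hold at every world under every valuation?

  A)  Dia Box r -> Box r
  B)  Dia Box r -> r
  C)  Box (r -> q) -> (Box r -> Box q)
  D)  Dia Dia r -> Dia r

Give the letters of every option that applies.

B, C

R is symmetric: every R-edge is matched by its reverse.
R is not transitive: s R t and t R v but not s R v.
R is not euclidean: s R t and s R x but not t R x.
(A) the dual of axiom 5: valid iff R is euclidean. R is not euclidean — not valid.
(B) Dia Box r -> r (the dual of axiom B) characterises the symmetric frames. R is symmetric — valid.
(C) this is just K, valid on every normal frame.
(D) Dia Dia r -> Dia r is the dual of axiom 4, which corresponds to transitivity. R is not transitive — not valid.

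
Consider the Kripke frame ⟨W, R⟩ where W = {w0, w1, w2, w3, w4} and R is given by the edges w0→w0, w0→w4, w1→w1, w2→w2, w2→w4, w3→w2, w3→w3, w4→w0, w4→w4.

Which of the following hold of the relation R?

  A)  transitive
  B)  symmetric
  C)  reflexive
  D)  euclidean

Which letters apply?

(A) not transitive: w2 R w4 and w4 R w0 but not w2 R w0.
(B) not symmetric: w2 R w4 but not w4 R w2.
(C) reflexive: each world relates to itself.
(D) not euclidean: w2 R w4 and w2 R w2 but not w4 R w2.

C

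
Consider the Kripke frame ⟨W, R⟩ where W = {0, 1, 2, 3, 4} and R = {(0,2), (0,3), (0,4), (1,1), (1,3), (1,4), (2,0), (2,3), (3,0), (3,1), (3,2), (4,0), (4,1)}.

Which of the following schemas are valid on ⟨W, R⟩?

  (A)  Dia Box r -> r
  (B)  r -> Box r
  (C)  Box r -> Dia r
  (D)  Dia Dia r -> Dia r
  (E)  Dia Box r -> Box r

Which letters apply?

A, C

R is symmetric: every R-edge is matched by its reverse.
R is not transitive: 0 R 2 and 2 R 0 but not 0 R 0.
R is not euclidean: 0 R 2 and 0 R 4 but not 2 R 4.
R is serial: every world has an R-successor.
R is not a subset of the identity: 0 R 2 with 0 ≠ 2.
(A) the dual of axiom B: valid iff R is symmetric. R is symmetric — valid.
(B) r -> Box r is valid only on frames where every R-edge is a self-loop. Here R ⊄ identity — not valid.
(C) Box r -> Dia r is axiom D; it is valid on a frame exactly when R is serial. R is serial, so valid.
(D) Dia Dia r -> Dia r is the dual of axiom 4; it is valid on a frame exactly when R is transitive. R is not transitive, so not valid.
(E) Dia Box r -> Box r (the dual of axiom 5) characterises the euclidean frames. R is not euclidean — not valid.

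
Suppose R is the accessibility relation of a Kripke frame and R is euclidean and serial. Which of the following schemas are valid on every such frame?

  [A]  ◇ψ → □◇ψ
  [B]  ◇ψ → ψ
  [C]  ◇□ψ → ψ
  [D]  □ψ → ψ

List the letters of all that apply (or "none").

(A) ◇ψ → □◇ψ is axiom 5; it is valid on a frame exactly when R is euclidean. Every such R is euclidean, so valid.
(B) ◇ψ → ψ (the converse of T) corresponds to R being a subset of the identity. Such an R need not be a subset of the identity, so not valid.
(C) ◇□ψ → ψ is the dual of axiom B; it is valid on a frame exactly when R is symmetric. Such an R need not be symmetric, so not valid.
(D) □ψ → ψ (axiom T) characterises the reflexive frames. Such an R need not be reflexive — not valid.

A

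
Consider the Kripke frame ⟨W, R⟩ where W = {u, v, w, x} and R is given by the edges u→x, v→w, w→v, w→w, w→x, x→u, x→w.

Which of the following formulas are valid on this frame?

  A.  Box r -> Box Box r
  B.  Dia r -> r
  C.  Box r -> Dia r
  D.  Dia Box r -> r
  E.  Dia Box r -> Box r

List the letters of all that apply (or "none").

C, D

R is symmetric: every R-edge is matched by its reverse.
R is not transitive: u R x and x R u but not u R u.
R is not euclidean: w R v and w R x but not v R x.
R is serial: every world has an R-successor.
R is not a subset of the identity: u R x with u ≠ x.
(A) Box r -> Box Box r (axiom 4) characterises the transitive frames. R is not transitive — not valid.
(B) Dia r -> r (the converse of T) corresponds to R being a subset of the identity. Here R ⊄ identity, so not valid.
(C) axiom D: valid iff R is serial. R is serial — valid.
(D) the dual of axiom B: valid iff R is symmetric. R is symmetric — valid.
(E) Dia Box r -> Box r (the dual of axiom 5) characterises the euclidean frames. R is not euclidean — not valid.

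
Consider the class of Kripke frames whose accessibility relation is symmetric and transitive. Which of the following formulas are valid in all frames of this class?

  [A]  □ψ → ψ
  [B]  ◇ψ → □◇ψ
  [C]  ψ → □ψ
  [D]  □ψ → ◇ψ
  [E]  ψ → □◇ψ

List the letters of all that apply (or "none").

A symmetric transitive relation is euclidean (uRv and uRw give vRu by symmetry, then vRw by transitivity).
(A) □ψ → ψ is axiom T; it is valid on a frame exactly when R is reflexive. Such an R need not be reflexive, so not valid.
(B) ◇ψ → □◇ψ is axiom 5, which corresponds to the euclidean property. Every such R is euclidean — valid.
(C) ψ → □ψ (equivalent to ◇p→p) corresponds to R being a subset of the identity. Such an R need not be a subset of the identity, so not valid.
(D) axiom D: valid iff R is serial. Such an R need not be serial — not valid.
(E) ψ → □◇ψ is axiom B; it is valid on a frame exactly when R is symmetric. Every such R is symmetric, so valid.

B, E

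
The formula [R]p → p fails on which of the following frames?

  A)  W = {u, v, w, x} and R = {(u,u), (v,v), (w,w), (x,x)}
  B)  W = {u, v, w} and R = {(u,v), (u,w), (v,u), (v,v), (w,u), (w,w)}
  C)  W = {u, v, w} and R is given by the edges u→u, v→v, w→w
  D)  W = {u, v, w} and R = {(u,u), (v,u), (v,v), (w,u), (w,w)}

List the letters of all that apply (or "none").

B

The schema [R]p → p is axiom T; it is valid on a frame iff R is reflexive.
(A) R is reflexive (each world relates to itself), so the schema is valid here.
(B) R is not reflexive (not u R u), so the schema fails here.
(C) R is reflexive (each world relates to itself), so the schema is valid here.
(D) R is reflexive (each world relates to itself), so the schema is valid here.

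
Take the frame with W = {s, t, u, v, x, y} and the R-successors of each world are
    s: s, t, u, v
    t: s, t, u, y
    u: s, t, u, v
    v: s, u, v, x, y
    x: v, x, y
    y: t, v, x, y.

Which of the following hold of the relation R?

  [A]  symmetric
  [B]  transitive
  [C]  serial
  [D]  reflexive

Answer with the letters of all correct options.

A, C, D

(A) symmetric: every R-edge is matched by its reverse.
(B) not transitive: s R t and t R y but not s R y.
(C) serial: every world has an R-successor.
(D) reflexive: each world relates to itself.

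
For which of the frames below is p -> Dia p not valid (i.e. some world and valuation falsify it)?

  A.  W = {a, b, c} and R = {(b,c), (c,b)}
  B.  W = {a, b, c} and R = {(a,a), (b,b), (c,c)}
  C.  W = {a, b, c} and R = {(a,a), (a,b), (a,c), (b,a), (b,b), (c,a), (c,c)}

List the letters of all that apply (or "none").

A

The schema p -> Dia p is the dual of axiom T; it is valid on a frame iff R is reflexive.
(A) R is not reflexive (not a R a), so the schema fails here.
(B) R is reflexive (each world relates to itself), so the schema is valid here.
(C) R is reflexive (each world relates to itself), so the schema is valid here.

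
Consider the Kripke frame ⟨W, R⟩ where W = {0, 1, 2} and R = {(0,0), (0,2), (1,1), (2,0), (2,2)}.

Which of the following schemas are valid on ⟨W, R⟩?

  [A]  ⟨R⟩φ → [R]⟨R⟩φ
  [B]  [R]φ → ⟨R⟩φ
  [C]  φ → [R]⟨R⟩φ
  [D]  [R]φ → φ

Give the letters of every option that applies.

R is reflexive: each world relates to itself.
R is symmetric: every R-edge is matched by its reverse.
R is euclidean: any two R-successors of the same world are R-related.
R is serial: every world has an R-successor.
(A) ⟨R⟩φ → [R]⟨R⟩φ is axiom 5; it is valid on a frame exactly when R is euclidean. R is euclidean, so valid.
(B) axiom D: valid iff R is serial. R is serial — valid.
(C) φ → [R]⟨R⟩φ is axiom B; it is valid on a frame exactly when R is symmetric. R is symmetric, so valid.
(D) axiom T: valid iff R is reflexive. R is reflexive — valid.

A, B, C, D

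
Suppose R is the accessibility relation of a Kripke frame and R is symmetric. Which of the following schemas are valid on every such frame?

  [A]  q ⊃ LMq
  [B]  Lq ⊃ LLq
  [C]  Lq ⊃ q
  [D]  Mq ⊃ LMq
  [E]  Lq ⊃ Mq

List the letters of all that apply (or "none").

A

(A) axiom B: valid iff R is symmetric. Every such R is symmetric — valid.
(B) Lq ⊃ LLq is axiom 4; it is valid on a frame exactly when R is transitive. Such an R need not be transitive, so not valid.
(C) Lq ⊃ q is axiom T, which corresponds to reflexivity. Such an R need not be reflexive — not valid.
(D) axiom 5: valid iff R is euclidean. Such an R need not be euclidean — not valid.
(E) Lq ⊃ Mq is axiom D; it is valid on a frame exactly when R is serial. Such an R need not be serial, so not valid.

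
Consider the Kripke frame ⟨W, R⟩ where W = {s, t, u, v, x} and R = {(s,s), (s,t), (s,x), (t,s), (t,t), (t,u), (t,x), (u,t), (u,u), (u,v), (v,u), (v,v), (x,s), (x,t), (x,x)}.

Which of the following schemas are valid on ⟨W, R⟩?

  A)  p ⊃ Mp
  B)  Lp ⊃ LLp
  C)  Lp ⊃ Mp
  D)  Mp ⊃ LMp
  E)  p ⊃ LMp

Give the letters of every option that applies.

R is reflexive: each world relates to itself.
R is symmetric: every R-edge is matched by its reverse.
R is not transitive: s R t and t R u but not s R u.
R is not euclidean: t R s and t R u but not s R u.
R is serial: every world has an R-successor.
(A) p ⊃ Mp is the dual of axiom T, which corresponds to reflexivity. R is reflexive — valid.
(B) Lp ⊃ LLp is axiom 4; it is valid on a frame exactly when R is transitive. R is not transitive, so not valid.
(C) Lp ⊃ Mp is axiom D, which corresponds to seriality. R is serial — valid.
(D) Mp ⊃ LMp (axiom 5) characterises the euclidean frames. R is not euclidean — not valid.
(E) p ⊃ LMp is axiom B; it is valid on a frame exactly when R is symmetric. R is symmetric, so valid.

A, C, E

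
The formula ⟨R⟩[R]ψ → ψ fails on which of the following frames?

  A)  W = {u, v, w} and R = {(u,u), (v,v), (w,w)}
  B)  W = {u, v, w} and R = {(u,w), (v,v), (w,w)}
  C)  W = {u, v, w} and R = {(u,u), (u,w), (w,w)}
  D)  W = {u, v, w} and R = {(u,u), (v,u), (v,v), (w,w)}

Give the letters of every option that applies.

The schema ⟨R⟩[R]ψ → ψ is the dual of axiom B; it is valid on a frame iff R is symmetric.
(A) R is symmetric (every R-edge is matched by its reverse), so the schema is valid here.
(B) R is not symmetric (u R w but not w R u), so the schema fails here.
(C) R is not symmetric (u R w but not w R u), so the schema fails here.
(D) R is not symmetric (v R u but not u R v), so the schema fails here.

B, C, D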